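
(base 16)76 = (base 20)5i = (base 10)118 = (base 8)166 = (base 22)58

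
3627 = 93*39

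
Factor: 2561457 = 3^1*853819^1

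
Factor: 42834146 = 2^1*137^1*156329^1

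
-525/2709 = -25/129 ≈ -0.194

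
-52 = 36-88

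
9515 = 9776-261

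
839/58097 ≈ 0.0144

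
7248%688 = 368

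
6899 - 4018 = 2881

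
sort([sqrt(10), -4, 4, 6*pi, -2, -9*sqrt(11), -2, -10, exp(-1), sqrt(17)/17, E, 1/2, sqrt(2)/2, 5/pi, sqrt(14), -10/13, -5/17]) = [-9*sqrt(11), -10, -4, -2, -2, -10/13, -5/17, sqrt(17)/17, exp(-1), 1/2, sqrt(2)/2, 5/pi, E, sqrt(10), sqrt(14), 4, 6*pi]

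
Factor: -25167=-1*3^1*8389^1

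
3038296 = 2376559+661737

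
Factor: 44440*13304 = 2^6*5^1*11^1*101^1*1663^1 = 591229760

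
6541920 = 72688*90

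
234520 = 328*715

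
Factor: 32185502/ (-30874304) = -1*2^ (-5)*31^1*467^ (-1)*1033^ (-1)*519121^1 = -16092751/15437152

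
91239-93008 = -1769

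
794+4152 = 4946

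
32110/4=8027+1/2=8027.50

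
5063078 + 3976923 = 9040001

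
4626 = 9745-5119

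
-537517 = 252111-789628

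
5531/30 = 184 + 11/30 ≈ 184.37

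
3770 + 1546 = 5316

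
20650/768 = 26 + 341/384≈26.89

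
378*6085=2300130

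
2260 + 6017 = 8277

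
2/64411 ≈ 0.0000311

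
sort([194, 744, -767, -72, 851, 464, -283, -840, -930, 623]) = [-930, -840, -767, -283, -72, 194, 464, 623, 744, 851]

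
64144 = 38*1688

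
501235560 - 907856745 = -406621185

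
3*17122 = 51366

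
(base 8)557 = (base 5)2432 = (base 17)14a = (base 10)367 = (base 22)gf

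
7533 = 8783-1250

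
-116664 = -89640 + -27024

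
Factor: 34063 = 23^1*1481^1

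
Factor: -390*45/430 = -1*3^3*5^1*13^1*43^(-1) = -1755/43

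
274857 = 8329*33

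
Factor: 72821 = 7^1 * 101^1 * 103^1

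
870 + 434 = 1304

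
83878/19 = 4414 + 12/19 ≈ 4414.63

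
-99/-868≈0.114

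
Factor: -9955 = -1*5^1*11^1*181^1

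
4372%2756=1616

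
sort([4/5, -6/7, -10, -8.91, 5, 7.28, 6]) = [-10, -8.91, -6/7, 4/5, 5, 6, 7.28]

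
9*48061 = 432549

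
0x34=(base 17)31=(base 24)24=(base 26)20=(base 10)52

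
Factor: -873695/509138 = -1 * 2^(-1) * 5^1 * 7^(-1) * 41^(-1) * 197^1 = -985/574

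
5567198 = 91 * 61178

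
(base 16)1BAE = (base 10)7086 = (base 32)6TE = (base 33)6GO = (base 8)15656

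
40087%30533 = 9554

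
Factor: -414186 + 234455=-1 * 191^1 * 941^1=-179731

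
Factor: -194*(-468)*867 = 2^3*3^3*13^1*17^2*97^1 = 78716664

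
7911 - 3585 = 4326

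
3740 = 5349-1609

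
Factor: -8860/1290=-1*2^1*3^(-1)*43^(-1)*443^1=-886/129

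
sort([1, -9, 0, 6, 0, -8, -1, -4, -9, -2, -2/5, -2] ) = [-9, -9, -8, -4, -2, -2, -1, -2/5, 0, 0, 1, 6] 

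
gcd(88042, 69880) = 2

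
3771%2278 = 1493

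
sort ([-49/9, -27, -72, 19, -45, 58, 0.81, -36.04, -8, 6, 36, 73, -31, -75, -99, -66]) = [-99, -75, -72, -66, -45, -36.04, -31, -27, -8, -49/9, 0.81, 6, 19, 36, 58, 73]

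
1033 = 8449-7416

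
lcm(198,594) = 594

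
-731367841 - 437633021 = -1169000862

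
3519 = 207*17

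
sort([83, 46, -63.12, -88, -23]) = [-88, -63.12, -23, 46, 83]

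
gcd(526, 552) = 2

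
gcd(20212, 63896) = 652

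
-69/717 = -23/239 ≈ -0.0962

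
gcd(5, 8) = 1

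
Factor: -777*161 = -1*3^1*7^2*23^1*37^1 = -125097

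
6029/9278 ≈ 0.650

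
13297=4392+8905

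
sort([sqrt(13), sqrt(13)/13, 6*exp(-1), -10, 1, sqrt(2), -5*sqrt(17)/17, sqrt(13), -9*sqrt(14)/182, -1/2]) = [-10, -5*sqrt(17)/17, -1/2, -9*sqrt(14)/182, sqrt(13)/13, 1, sqrt(2), 6*exp(-1), sqrt(13), sqrt(13)]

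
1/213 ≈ 0.00469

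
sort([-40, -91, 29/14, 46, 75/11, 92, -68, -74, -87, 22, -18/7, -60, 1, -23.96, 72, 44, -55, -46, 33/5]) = [-91, -87, -74, -68, -60, -55, -46, -40, -23.96, -18/7, 1, 29/14, 33/5, 75/11, 22, 44, 46, 72, 92]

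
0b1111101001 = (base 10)1001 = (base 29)15f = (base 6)4345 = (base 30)13b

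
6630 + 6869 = 13499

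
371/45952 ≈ 0.00807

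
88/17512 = 1/199 ≈ 0.00503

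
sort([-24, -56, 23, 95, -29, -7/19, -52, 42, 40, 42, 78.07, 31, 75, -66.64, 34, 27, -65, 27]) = [-66.64, -65, -56, -52, -29, -24, -7/19, 23, 27, 27, 31, 34, 40, 42, 42, 75, 78.07, 95]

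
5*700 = 3500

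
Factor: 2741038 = 2^1 * 1370519^1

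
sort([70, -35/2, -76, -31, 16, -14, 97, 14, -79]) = [-79, -76, -31, -35/2, -14, 14, 16, 70, 97]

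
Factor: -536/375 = -1 * 2^3 * 3^(-1) * 5^(-3) * 67^1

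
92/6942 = 46/3471 ≈ 0.0133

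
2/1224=1/612 ≈ 0.00163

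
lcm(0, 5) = 0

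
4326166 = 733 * 5902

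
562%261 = 40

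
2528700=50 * 50574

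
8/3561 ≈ 0.00225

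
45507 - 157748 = -112241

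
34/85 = 2/5 = 0.40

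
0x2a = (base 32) 1a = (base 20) 22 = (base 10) 42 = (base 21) 20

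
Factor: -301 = -1*7^1*43^1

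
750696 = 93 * 8072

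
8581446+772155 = 9353601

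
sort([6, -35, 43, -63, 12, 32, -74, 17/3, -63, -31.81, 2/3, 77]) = [-74, -63, -63, -35, -31.81, 2/3, 17/3, 6, 12, 32, 43, 77]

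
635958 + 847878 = 1483836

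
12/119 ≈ 0.101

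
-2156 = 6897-9053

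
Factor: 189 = 3^3 * 7^1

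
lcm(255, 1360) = 4080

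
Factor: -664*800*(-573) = 2^8*3^1*5^2*83^1*191^1 = 304377600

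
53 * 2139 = 113367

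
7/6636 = 1/948 ≈ 0.00105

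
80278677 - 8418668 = 71860009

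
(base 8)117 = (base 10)79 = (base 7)142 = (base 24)37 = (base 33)2d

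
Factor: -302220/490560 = -1 * 2^(-4) * 3^1 * 7^(-1) * 23^1 = -69/112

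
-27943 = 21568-49511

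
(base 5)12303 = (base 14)4c1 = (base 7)2531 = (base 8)1671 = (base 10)953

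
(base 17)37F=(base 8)1751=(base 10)1001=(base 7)2630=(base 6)4345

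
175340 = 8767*20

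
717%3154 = 717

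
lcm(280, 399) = 15960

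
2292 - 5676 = -3384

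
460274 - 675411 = -215137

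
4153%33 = 28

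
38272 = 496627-458355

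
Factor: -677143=-1*23^1*59^1*499^1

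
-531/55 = -9 - 36/55 ≈ -9.65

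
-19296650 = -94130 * 205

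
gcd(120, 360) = 120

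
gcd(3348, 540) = 108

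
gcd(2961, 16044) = 21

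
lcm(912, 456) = 912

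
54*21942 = 1184868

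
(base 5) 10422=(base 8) 1341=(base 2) 1011100001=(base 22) 1bb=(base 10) 737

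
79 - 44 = 35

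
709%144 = 133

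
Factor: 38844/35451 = 2^2*3^(-1)*83^1*101^(-1) = 332/303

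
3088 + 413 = 3501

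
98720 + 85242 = 183962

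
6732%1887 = 1071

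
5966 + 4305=10271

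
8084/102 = 79 + 13/51 ≈ 79.25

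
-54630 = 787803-842433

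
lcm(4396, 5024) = 35168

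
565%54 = 25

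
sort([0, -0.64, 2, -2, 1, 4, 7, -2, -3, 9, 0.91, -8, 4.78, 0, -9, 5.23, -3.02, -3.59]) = [-9, -8, -3.59, -3.02, -3, -2, -2, -0.64, 0, 0, 0.91, 1, 2, 4, 4.78, 5.23, 7, 9]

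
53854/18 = 2991 + 8/9 ≈ 2991.89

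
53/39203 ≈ 0.00135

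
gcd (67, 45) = 1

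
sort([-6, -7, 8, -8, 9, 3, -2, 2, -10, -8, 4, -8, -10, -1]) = [-10, -10, -8, -8, -8, -7, -6, -2, -1, 2, 3, 4, 8, 9]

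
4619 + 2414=7033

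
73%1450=73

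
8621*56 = 482776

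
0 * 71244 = 0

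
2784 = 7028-4244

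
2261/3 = 753 + 2/3 ≈ 753.67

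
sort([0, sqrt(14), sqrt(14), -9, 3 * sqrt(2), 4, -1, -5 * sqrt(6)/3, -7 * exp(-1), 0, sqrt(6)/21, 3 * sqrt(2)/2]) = [-9, -5 * sqrt(6)/3, -7 * exp(-1), -1, 0, 0, sqrt(6)/21, 3 * sqrt(2)/2, sqrt(14), sqrt(14), 4, 3 * sqrt(2)]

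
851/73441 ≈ 0.0116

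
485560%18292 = 9968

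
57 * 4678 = 266646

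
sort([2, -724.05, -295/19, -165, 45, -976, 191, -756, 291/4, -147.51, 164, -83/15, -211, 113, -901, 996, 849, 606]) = [-976, -901, -756, -724.05, -211, -165, -147.51, -295/19, -83/15, 2, 45, 291/4, 113, 164, 191, 606, 849, 996]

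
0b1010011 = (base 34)2f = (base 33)2h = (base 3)10002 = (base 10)83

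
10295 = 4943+5352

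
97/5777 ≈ 0.0168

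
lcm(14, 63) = 126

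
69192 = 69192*1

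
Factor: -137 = -1*137^1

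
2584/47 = 54+46/47 ≈ 54.98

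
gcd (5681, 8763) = 23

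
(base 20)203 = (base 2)1100100011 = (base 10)803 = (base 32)p3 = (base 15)388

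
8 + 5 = 13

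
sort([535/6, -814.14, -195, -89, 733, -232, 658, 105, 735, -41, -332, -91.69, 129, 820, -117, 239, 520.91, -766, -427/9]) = [-814.14, -766, -332, -232, -195, -117, -91.69, -89, -427/9, -41, 535/6, 105, 129, 239, 520.91, 658, 733, 735, 820]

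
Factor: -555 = -1*3^1*5^1*37^1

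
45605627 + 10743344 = 56348971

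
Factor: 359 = 359^1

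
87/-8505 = -29/2835 ≈ -0.0102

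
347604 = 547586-199982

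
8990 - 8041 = 949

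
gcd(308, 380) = 4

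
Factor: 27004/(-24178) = -1*2^1*7^(-1)*11^(-1)*43^1 = -86/77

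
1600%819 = 781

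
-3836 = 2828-6664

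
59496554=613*97058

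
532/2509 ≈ 0.212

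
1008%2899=1008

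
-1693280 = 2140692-3833972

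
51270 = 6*8545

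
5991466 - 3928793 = 2062673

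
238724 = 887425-648701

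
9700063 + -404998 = 9295065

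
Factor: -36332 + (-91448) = -1*2^2*5^1*6389^1 = -127780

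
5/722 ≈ 0.00693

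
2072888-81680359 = -79607471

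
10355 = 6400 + 3955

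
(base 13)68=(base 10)86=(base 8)126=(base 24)3e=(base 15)5b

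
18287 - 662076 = -643789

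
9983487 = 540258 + 9443229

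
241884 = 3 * 80628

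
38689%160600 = 38689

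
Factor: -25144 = -1*2^3*7^1*449^1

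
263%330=263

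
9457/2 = 4728+1/2 = 4728.50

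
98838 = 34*2907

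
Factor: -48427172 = -1*2^2*12106793^1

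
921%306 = 3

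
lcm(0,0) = 0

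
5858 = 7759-1901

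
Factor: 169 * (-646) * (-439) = 2^1 * 13^2 * 17^1 * 19^1 * 439^1 = 47927386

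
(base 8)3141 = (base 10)1633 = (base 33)1gg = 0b11001100001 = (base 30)1od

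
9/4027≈0.00223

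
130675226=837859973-707184747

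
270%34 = 32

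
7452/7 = 1064 + 4/7≈1064.57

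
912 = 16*57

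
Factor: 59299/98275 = 5^(-2)*19^1*3121^1*3931^(-1)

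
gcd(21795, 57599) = 1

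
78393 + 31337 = 109730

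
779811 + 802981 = 1582792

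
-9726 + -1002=-10728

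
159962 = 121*1322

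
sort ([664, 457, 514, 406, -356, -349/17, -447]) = [-447, -356, -349/17, 406, 457, 514, 664]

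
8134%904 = 902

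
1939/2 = 969 + 1/2 = 969.50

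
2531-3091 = -560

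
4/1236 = 1/309 ≈ 0.00324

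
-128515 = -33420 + -95095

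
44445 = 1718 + 42727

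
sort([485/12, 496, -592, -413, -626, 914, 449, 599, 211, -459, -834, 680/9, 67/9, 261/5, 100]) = [-834, -626, -592, -459, -413, 67/9, 485/12, 261/5, 680/9, 100, 211, 449, 496, 599, 914]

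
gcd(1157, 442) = 13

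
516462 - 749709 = -233247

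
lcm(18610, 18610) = 18610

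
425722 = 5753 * 74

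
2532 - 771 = 1761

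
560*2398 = 1342880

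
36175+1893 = 38068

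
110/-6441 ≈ -0.0171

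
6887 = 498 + 6389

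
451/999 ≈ 0.451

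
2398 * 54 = 129492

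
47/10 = 4 + 7/10 = 4.70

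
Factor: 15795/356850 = 2^(-1)*3^3*5^(-1)*61^(-1) = 27/610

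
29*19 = 551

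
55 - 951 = -896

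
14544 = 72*202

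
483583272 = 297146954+186436318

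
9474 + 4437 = 13911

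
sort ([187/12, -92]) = [-92, 187/12]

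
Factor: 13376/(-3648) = -1 * 3^(-1) * 11^1 = -11/3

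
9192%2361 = 2109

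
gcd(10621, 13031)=1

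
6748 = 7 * 964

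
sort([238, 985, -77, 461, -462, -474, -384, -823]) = [-823, -474, -462, -384, -77, 238, 461, 985]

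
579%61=30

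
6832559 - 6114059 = 718500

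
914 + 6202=7116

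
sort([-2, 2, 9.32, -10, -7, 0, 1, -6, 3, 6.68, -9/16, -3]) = [-10, -7, -6, -3, -2, -9/16, 0, 1, 2, 3, 6.68, 9.32]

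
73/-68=-1 - 5/68 ≈ -1.07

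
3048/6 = 508 = 508.00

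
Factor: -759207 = -1*3^1*23^1*11003^1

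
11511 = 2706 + 8805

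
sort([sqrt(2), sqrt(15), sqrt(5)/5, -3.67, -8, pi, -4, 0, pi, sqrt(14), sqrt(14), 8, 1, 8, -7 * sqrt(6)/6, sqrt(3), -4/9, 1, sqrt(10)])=[-8, -4, -3.67, -7 * sqrt(6)/6, -4/9, 0, sqrt(5)/5, 1, 1, sqrt(2), sqrt(3), pi, pi, sqrt(10), sqrt(14), sqrt(14), sqrt(15), 8, 8]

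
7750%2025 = 1675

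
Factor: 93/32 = 2^(-5)*3^1*31^1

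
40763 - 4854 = 35909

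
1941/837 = 647/279 ≈ 2.32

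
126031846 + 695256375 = 821288221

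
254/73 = 3+35/73≈3.48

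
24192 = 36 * 672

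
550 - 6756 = -6206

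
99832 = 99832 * 1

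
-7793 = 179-7972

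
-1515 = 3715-5230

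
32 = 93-61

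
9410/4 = 2352+1/2 = 2352.50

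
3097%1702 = 1395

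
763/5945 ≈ 0.128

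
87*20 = 1740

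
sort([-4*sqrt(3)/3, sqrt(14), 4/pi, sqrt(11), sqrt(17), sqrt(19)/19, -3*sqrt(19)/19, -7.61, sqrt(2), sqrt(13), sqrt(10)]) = [-7.61, -4*sqrt(3)/3, -3*sqrt(19)/19, sqrt(19)/19, 4/pi, sqrt(2), sqrt(10), sqrt(11), sqrt(13), sqrt(14), sqrt(17)]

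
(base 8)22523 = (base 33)8pi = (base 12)5643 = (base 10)9555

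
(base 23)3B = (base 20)40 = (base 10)80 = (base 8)120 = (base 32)2G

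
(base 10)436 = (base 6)2004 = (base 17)18b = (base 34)cs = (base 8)664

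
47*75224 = 3535528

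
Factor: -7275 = -1*3^1*5^2*97^1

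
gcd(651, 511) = 7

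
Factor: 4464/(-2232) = -1*2^1 = -2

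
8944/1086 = 8 + 128/543 ≈ 8.24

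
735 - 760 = -25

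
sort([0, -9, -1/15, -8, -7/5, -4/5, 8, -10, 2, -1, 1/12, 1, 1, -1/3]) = [-10, -9, -8, -7/5, -1, -4/5, -1/3, -1/15, 0, 1/12, 1, 1, 2, 8]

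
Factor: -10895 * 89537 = -1 * 5^1 * 7^1 * 2179^1 * 12791^1 = -975505615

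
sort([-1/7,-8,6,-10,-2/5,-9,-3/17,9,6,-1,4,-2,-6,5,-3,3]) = [-10,-9,-8,-6,-3,-2,-1,-2/5,-3/17,-1/7,3,4,5,6,6,9]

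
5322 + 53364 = 58686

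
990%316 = 42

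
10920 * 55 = 600600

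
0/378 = 0 = 0.00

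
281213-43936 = 237277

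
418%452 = 418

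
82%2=0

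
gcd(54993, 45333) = 69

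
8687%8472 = 215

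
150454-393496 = -243042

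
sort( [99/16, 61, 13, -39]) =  [-39, 99/16, 13, 61]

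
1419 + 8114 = 9533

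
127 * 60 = 7620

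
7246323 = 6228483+1017840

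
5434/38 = 143 = 143.00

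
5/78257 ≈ 0.0000639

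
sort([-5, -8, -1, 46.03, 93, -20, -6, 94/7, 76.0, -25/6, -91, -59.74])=[-91, -59.74, -20, -8, -6, -5, -25/6, -1, 94/7, 46.03, 76.0, 93]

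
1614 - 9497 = -7883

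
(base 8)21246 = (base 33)84q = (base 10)8870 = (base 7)34601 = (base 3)110011112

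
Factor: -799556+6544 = -1 * 2^2 * 11^1 * 67^1 * 269^1 = -793012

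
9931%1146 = 763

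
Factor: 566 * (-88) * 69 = -1 * 2^4 * 3^1 * 11^1 * 23^1 * 283^1 = -3436752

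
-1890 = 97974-99864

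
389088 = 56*6948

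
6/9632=3/4816 ≈ 0.000623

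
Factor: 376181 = 13^1*19^1*1523^1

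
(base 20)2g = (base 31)1p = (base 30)1q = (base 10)56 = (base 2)111000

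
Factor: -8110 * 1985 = -1 * 2^1 * 5^2 * 397^1 * 811^1 = -16098350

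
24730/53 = 466 + 32/53 ≈ 466.60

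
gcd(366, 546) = 6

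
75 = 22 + 53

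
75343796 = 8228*9157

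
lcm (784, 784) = 784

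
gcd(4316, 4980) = 332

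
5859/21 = 279 = 279.00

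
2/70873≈0.0000282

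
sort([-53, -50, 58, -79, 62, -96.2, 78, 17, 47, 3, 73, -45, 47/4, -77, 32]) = [-96.2, -79, -77, -53, -50, -45, 3, 47/4, 17, 32, 47, 58, 62, 73, 78]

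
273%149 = 124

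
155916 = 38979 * 4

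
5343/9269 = 411/713 ≈ 0.576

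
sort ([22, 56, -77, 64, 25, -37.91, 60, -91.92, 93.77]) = [-91.92, -77, -37.91, 22, 25, 56, 60, 64, 93.77]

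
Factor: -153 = -1*3^2*17^1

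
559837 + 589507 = 1149344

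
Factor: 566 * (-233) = -1 * 2^1 * 233^1 * 283^1 = -131878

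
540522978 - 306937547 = 233585431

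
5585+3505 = 9090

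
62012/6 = 31006/3 ≈ 10335.33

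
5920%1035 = 745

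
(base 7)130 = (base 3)2121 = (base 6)154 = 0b1000110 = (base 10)70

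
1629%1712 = 1629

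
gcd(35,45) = 5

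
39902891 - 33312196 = 6590695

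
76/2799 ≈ 0.0272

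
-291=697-988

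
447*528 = 236016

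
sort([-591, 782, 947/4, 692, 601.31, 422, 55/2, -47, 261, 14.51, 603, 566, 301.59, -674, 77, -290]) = [-674, -591, -290, -47, 14.51, 55/2, 77, 947/4, 261, 301.59, 422, 566, 601.31, 603, 692, 782]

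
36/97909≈0.000368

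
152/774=76/387 ≈ 0.196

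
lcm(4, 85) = 340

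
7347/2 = 3673 + 1/2 = 3673.50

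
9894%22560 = 9894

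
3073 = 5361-2288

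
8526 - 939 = 7587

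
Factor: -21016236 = -1*2^2*3^1*1751353^1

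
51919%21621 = 8677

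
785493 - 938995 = -153502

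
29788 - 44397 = -14609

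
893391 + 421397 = 1314788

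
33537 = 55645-22108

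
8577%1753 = 1565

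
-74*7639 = -565286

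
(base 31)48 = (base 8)204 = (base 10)132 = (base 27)4o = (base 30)4c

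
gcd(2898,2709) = 63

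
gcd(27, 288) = 9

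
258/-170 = -129/85 ≈ -1.52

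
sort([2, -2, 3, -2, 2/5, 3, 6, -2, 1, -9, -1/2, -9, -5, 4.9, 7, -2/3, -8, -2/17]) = [-9, -9, -8, -5, -2, -2, -2, -2/3, -1/2, -2/17, 2/5, 1, 2, 3, 3, 4.9, 6, 7]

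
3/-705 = -1/235 ≈ -0.00426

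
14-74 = -60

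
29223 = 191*153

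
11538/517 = 22 + 164/517 ≈ 22.32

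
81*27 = 2187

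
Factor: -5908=-1*2^2*7^1*211^1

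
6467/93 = 69+50/93 ≈ 69.54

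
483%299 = 184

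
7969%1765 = 909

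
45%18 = 9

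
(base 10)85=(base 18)4d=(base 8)125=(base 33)2j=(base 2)1010101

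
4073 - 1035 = 3038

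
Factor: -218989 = -1*218989^1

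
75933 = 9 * 8437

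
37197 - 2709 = 34488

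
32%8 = 0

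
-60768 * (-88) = 5347584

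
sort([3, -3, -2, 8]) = [-3, -2, 3, 8]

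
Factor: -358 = -1*2^1*179^1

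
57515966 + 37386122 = 94902088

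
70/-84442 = -35/42221 ≈ -0.000829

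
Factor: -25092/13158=-1*2^1*41^1*43^(-1)=-82/43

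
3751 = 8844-5093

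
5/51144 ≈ 0.0000978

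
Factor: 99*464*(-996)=-1*2^6*3^3*11^1*29^1*83^1=-45752256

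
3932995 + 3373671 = 7306666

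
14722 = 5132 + 9590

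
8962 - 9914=-952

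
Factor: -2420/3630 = -1*2^1*3^(-1) = -2/3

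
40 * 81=3240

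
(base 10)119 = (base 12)9b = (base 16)77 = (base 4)1313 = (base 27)4b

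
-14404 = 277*(-52)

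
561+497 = 1058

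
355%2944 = 355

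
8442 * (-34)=-287028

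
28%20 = 8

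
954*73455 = 70076070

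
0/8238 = 0 = 0.00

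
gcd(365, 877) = 1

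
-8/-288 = 1/36 ≈ 0.0278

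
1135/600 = 227/120 ≈ 1.89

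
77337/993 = 77+292/331 ≈ 77.88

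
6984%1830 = 1494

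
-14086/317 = -44 - 138/317 ≈ -44.44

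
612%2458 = 612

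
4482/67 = 66 + 60/67 ≈ 66.90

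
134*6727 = 901418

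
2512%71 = 27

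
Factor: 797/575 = 5^(-2) * 23^(-1) * 797^1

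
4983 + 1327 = 6310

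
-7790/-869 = 8 + 838/869 ≈ 8.96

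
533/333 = 1 + 200/333 ≈ 1.60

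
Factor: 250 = 2^1 * 5^3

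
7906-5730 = 2176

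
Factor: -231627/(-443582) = 2^(-1)*3^1*11^1*257^(-1)*863^(-1)*7019^1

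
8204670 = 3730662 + 4474008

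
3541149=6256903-2715754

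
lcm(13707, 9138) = 27414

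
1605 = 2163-558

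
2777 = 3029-252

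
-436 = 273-709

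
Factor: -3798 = -1 * 2^1 * 3^2 * 211^1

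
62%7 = 6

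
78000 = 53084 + 24916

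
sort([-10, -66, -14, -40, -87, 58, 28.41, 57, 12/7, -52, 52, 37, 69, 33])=[-87, -66, -52, -40, -14, -10, 12/7, 28.41, 33, 37, 52, 57, 58, 69]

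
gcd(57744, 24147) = 9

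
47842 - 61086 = -13244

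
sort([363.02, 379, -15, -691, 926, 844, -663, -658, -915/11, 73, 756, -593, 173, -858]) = [-858, -691, -663, -658, -593, -915/11, -15, 73, 173, 363.02, 379, 756, 844, 926]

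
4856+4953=9809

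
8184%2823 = 2538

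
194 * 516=100104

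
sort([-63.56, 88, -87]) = [-87, -63.56, 88]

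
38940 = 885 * 44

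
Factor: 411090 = 2^1*3^1*5^1*71^1*193^1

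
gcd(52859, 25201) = 1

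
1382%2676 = 1382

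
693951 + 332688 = 1026639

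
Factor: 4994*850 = 2^2*5^2*11^1*17^1*227^1 = 4244900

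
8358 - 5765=2593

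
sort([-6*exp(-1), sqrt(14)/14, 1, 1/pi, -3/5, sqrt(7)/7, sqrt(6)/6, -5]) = [-5, -6*exp(-1), -3/5, sqrt(14)/14, 1/pi, sqrt(7)/7, sqrt(6)/6, 1]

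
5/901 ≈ 0.00555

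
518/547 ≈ 0.947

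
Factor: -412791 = -1 * 3^1 * 137597^1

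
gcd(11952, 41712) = 48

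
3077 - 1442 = 1635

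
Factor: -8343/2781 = -1*3^1 = -3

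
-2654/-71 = 37+27/71≈37.38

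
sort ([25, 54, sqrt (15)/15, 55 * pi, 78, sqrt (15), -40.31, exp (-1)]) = [-40.31, sqrt (15)/15, exp (-1), sqrt (15), 25, 54, 78, 55 * pi]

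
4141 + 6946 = 11087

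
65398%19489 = 6931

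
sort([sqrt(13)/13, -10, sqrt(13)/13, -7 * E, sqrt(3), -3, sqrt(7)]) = [-7 * E, -10, -3, sqrt(13)/13, sqrt(13)/13, sqrt(3), sqrt(7)]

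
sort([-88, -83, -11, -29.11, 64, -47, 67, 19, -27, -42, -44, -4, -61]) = [-88, -83, -61, -47, -44, -42, -29.11, -27, -11, -4, 19, 64, 67]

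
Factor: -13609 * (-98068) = 2^2 * 31^1 * 439^1 * 24517^1 = 1334607412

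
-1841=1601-3442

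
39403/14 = 2814+1/2 = 2814.50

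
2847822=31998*89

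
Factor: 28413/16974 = 2^(-1)*7^1*11^1*23^(-1) = 77/46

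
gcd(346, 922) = 2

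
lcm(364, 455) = 1820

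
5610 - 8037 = -2427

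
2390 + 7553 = 9943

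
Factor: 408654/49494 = 3^1 * 113^(-1) * 311^1 = 933/113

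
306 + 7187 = 7493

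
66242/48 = 33121/24 ≈ 1380.04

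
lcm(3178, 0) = 0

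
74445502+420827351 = 495272853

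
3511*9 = 31599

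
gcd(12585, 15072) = 3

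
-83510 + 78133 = -5377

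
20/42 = 10/21 ≈ 0.476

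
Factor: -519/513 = -1*3^(-2)*19^(-1)*173^1 = -173/171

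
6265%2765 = 735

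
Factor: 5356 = 2^2*13^1*103^1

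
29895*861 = 25739595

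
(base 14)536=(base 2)10000000100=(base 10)1028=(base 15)488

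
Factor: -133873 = -1*133873^1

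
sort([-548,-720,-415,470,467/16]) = [-720,-548,-415,467/16,470]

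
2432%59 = 13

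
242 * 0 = 0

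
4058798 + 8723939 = 12782737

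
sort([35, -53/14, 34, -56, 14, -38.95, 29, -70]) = [-70, -56, -38.95, -53/14, 14, 29, 34, 35]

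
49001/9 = 5444 + 5/9 ≈ 5444.56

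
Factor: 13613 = 13613^1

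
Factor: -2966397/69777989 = -1*3^1*7^1*757^(-1)*92177^(-1)*141257^1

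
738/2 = 369 = 369.00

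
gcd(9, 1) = 1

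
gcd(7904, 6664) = 8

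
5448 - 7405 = -1957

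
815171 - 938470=-123299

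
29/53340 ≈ 0.000544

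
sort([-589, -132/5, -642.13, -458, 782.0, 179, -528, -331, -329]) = [-642.13, -589, -528, -458, -331, -329, -132/5, 179, 782.0]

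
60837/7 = 8691 = 8691.00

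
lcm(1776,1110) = 8880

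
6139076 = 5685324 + 453752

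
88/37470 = 44/18735 ≈ 0.00235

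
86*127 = 10922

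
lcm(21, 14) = 42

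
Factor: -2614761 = -1 * 3^4 * 19^1 * 1699^1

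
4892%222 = 8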